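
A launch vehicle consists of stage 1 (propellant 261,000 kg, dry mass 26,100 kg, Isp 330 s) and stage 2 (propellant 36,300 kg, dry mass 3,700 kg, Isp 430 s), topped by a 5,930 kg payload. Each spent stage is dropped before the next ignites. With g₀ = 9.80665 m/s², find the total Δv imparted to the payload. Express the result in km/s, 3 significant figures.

Ignition mass of stage 1 = 261,000+26,100 + 36,300+3,700 + 5,930 = 333,030 kg.
Stage 1: m₀ = 333,030 kg, m_f = 333,030 − 261,000 = 72,030 kg; Δv = 330×9.80665×ln(4.623) = 3236.2×1.5311 ≈ 4955 m/s.
Stage 2: m₀ = 45,930 kg, m_f = 45,930 − 36,300 = 9,630 kg; Δv = 430×9.80665×ln(4.769) = 4216.9×1.5622 ≈ 6588 m/s.
Total Δv = 4955 + 6588 = 11543 m/s.

Δv ≈ 11.5 km/s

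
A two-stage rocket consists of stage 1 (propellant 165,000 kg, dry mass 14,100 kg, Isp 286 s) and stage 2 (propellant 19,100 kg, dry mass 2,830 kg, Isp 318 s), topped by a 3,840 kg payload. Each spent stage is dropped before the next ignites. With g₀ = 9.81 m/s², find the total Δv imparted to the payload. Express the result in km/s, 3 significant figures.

Ignition mass of stage 1 = 165,000+14,100 + 19,100+2,830 + 3,840 = 204,870 kg.
Stage 1: m₀ = 204,870 kg, m_f = 204,870 − 165,000 = 39,870 kg; Δv = 286×9.81×ln(5.138) = 2805.7×1.6368 ≈ 4592 m/s.
Stage 2: m₀ = 25,770 kg, m_f = 25,770 − 19,100 = 6,670 kg; Δv = 318×9.81×ln(3.864) = 3119.6×1.3516 ≈ 4216 m/s.
Total Δv = 4592 + 4216 = 8808 m/s.

Δv ≈ 8.81 km/s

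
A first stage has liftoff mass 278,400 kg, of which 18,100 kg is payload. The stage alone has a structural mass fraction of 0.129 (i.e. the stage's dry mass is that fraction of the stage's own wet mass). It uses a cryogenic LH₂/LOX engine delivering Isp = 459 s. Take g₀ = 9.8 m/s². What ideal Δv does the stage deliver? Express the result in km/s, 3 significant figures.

Δv ≈ 7.58 km/s

Stage wet mass = m₀ − payload = 278,400 − 18,100 = 260,300 kg.
Stage dry mass = ε × stage wet mass = 0.129 × 260,300 = 33,578.7 kg.
Burnout mass m_f = stage dry + payload = 33,578.7 + 18,100 = 51,678.7 kg.
v_e = Isp · g₀ = 459 × 9.8 = 4498.2 m/s.
Rocket equation: Δv = v_e · ln(278,400/51,678.7) = 4498.2 × ln(5.387) = 4498.2 × 1.6840 ≈ 7575 m/s.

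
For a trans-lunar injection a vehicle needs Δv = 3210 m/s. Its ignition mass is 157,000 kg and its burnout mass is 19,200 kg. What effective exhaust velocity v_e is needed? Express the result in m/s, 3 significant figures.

v_e ≈ 1530 m/s

ln(m₀/m_f) = ln(157000/19200) = ln(8.177) = 2.1013.
From the ideal rocket equation, v_e = Δv / ln(m₀/m_f) = 3210 / 2.1013 = 1527.6 m/s.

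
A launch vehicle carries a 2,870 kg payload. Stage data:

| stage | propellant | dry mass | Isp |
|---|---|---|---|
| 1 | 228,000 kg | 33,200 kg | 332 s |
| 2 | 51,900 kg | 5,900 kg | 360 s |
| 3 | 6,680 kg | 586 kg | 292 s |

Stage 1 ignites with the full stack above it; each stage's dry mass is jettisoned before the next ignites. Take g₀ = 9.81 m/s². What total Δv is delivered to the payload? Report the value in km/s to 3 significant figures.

Δv ≈ 12.0 km/s

Ignition mass of stage 1 = 228,000+33,200 + 51,900+5,900 + 6,680+586 + 2,870 = 329,136 kg.
Stage 1: m₀ = 329,136 kg, m_f = 329,136 − 228,000 = 101,136 kg; Δv = 332×9.81×ln(3.254) = 3256.9×1.1800 ≈ 3843 m/s.
Stage 2: m₀ = 67,936 kg, m_f = 67,936 − 51,900 = 16,036 kg; Δv = 360×9.81×ln(4.236) = 3531.6×1.4437 ≈ 5099 m/s.
Stage 3: m₀ = 10,136 kg, m_f = 10,136 − 6,680 = 3,456 kg; Δv = 292×9.81×ln(2.933) = 2864.5×1.0760 ≈ 3082 m/s.
Total Δv = 3843 + 5099 + 3082 = 12024 m/s.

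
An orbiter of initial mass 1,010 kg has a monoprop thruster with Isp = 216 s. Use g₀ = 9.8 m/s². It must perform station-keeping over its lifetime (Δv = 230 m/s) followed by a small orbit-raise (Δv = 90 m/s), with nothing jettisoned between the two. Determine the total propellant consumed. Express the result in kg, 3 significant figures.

total propellant consumed ≈ 142 kg

v_e = Isp · g₀ = 216 × 9.8 = 2116.8 m/s.
After the first burn: m = 1010 × exp(−230/2116.8) = 1010 × 0.89704 = 906.01 kg.
After the second burn: m = 906.01 × exp(−90/2116.8) = 906.01 × 0.95837 = 868.293 kg.
Total propellant = m₀ − m_final = 1010 − 868.293 = 141.707 kg.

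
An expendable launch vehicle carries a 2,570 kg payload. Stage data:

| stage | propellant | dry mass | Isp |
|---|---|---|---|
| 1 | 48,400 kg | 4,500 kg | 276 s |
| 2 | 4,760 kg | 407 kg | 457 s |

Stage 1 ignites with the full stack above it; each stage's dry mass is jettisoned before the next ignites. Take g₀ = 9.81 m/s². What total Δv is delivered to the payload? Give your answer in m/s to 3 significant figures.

Ignition mass of stage 1 = 48,400+4,500 + 4,760+407 + 2,570 = 60,637 kg.
Stage 1: m₀ = 60,637 kg, m_f = 60,637 − 48,400 = 12,237 kg; Δv = 276×9.81×ln(4.955) = 2707.6×1.6004 ≈ 4333 m/s.
Stage 2: m₀ = 7,737 kg, m_f = 7,737 − 4,760 = 2,977 kg; Δv = 457×9.81×ln(2.599) = 4483.2×0.9551 ≈ 4282 m/s.
Total Δv = 4333 + 4282 = 8615 m/s.

Δv ≈ 8620 m/s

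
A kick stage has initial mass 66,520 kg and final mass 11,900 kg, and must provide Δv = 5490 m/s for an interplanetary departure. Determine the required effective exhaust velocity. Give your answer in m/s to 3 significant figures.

v_e ≈ 3190 m/s

ln(m₀/m_f) = ln(66520/11900) = ln(5.59) = 1.7210.
v_e = Δv / ln(m₀/m_f) = 5490 / 1.7210 = 3190.1 m/s.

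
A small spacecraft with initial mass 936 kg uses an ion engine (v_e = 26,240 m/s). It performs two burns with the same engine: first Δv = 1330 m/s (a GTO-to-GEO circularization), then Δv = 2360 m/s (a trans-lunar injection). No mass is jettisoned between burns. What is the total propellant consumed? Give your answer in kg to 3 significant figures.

total propellant consumed ≈ 123 kg

After the first burn: m = 936 × exp(−1330/26240.0) = 936 × 0.95058 = 889.743 kg.
After the second burn: m = 889.743 × exp(−2360/26240.0) = 889.743 × 0.91399 = 813.216 kg.
Total propellant = m₀ − m_final = 936 − 813.216 = 122.784 kg.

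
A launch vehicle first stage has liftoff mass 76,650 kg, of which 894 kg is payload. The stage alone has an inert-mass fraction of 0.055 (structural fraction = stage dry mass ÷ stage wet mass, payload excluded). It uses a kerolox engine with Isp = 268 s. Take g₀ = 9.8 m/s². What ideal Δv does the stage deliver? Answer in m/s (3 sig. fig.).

Δv ≈ 7140 m/s

Stage wet mass = m₀ − payload = 76,650 − 894 = 75,756 kg.
Stage dry mass = ε × stage wet mass = 0.055 × 75,756 = 4,166.58 kg.
Burnout mass m_f = stage dry + payload = 4,166.58 + 894 = 5,060.58 kg.
v_e = Isp · g₀ = 268 × 9.8 = 2626.4 m/s.
Δv = v_e · ln(76,650/5,060.58) = 2626.4 × ln(15.15) = 2626.4 × 2.7178 ≈ 7138 m/s.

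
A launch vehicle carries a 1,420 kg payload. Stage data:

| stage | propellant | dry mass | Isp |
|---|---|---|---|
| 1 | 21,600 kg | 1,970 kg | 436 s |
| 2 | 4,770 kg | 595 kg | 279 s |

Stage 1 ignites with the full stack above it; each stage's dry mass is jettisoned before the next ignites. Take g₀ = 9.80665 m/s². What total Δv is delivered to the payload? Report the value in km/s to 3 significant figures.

Δv ≈ 8.64 km/s

Ignition mass of stage 1 = 21,600+1,970 + 4,770+595 + 1,420 = 30,355 kg.
Stage 1: m₀ = 30,355 kg, m_f = 30,355 − 21,600 = 8,755 kg; Δv = 436×9.80665×ln(3.467) = 4275.7×1.2433 ≈ 5316 m/s.
Stage 2: m₀ = 6,785 kg, m_f = 6,785 − 4,770 = 2,015 kg; Δv = 279×9.80665×ln(3.367) = 2736.1×1.2141 ≈ 3322 m/s.
Total Δv = 5316 + 3322 = 8638 m/s.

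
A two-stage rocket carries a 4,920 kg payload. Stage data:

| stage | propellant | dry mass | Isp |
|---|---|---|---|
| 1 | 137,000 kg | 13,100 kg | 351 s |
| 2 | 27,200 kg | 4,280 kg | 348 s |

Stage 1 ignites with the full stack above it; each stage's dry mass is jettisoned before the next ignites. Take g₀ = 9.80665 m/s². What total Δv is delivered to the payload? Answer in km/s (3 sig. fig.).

Δv ≈ 9.26 km/s

Ignition mass of stage 1 = 137,000+13,100 + 27,200+4,280 + 4,920 = 186,500 kg.
Stage 1: m₀ = 186,500 kg, m_f = 186,500 − 137,000 = 49,500 kg; Δv = 351×9.80665×ln(3.768) = 3442.1×1.3265 ≈ 4566 m/s.
Stage 2: m₀ = 36,400 kg, m_f = 36,400 − 27,200 = 9,200 kg; Δv = 348×9.80665×ln(3.957) = 3412.7×1.3754 ≈ 4694 m/s.
Total Δv = 4566 + 4694 = 9260 m/s.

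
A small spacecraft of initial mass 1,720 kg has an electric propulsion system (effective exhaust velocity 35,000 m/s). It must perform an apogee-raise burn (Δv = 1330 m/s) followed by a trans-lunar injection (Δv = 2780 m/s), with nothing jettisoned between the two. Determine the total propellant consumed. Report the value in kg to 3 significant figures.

total propellant consumed ≈ 191 kg

After the first burn: m = 1720 × exp(−1330/35000.0) = 1720 × 0.96271 = 1,655.86 kg.
After the second burn: m = 1,655.86 × exp(−2780/35000.0) = 1,655.86 × 0.92364 = 1,529.42 kg.
Total propellant = m₀ − m_final = 1720 − 1,529.42 = 190.58 kg.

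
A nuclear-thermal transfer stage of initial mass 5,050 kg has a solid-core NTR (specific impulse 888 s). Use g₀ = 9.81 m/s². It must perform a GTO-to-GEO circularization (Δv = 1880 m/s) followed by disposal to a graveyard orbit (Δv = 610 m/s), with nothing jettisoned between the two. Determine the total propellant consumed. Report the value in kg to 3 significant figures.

v_e = Isp · g₀ = 888 × 9.81 = 8711.3 m/s.
After the first burn: m = 5050 × exp(−1880/8711.3) = 5050 × 0.80589 = 4,069.74 kg.
After the second burn: m = 4,069.74 × exp(−610/8711.3) = 4,069.74 × 0.93237 = 3,794.5 kg.
Total propellant = m₀ − m_final = 5050 − 3,794.5 = 1,255.5 kg.

total propellant consumed ≈ 1260 kg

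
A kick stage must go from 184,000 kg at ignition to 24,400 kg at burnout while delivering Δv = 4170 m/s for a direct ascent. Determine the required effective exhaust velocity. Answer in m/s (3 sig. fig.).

v_e ≈ 2060 m/s

ln(m₀/m_f) = ln(184000/24400) = ln(7.541) = 2.0204.
Rocket equation: v_e = Δv / ln(m₀/m_f) = 4170 / 2.0204 = 2064.0 m/s.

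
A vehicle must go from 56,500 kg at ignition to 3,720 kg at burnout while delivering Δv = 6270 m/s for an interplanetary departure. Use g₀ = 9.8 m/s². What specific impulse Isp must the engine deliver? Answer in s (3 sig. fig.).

Isp ≈ 235 s

ln(m₀/m_f) = ln(56500/3720) = ln(15.19) = 2.7205.
v_e = Δv / ln(m₀/m_f) = 6270 / 2.7205 = 2304.7 m/s.
Isp = v_e / g₀ = 2304.7 / 9.8 = 235.2 s.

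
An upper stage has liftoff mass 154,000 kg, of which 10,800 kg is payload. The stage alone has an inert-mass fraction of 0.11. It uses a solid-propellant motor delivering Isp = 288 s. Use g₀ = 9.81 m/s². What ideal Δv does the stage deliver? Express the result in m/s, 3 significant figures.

Stage wet mass = m₀ − payload = 154,000 − 10,800 = 143,200 kg.
Stage dry mass = ε × stage wet mass = 0.11 × 143,200 = 15,752 kg.
Burnout mass m_f = stage dry + payload = 15,752 + 10,800 = 26,552 kg.
v_e = Isp · g₀ = 288 × 9.81 = 2825.3 m/s.
Δv = v_e · ln(154,000/26,552) = 2825.3 × ln(5.8) = 2825.3 × 1.7578 ≈ 4966 m/s.

Δv ≈ 4970 m/s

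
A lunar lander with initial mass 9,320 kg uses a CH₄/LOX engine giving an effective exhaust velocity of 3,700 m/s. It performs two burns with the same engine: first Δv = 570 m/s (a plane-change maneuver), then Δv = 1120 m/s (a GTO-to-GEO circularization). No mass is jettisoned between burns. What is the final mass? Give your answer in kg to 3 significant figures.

final mass ≈ 5900 kg

After the first burn: m = 9320 × exp(−570/3700.0) = 9320 × 0.85723 = 7,989.38 kg.
After the second burn: m = 7,989.38 × exp(−1120/3700.0) = 7,989.38 × 0.73882 = 5,902.71 kg.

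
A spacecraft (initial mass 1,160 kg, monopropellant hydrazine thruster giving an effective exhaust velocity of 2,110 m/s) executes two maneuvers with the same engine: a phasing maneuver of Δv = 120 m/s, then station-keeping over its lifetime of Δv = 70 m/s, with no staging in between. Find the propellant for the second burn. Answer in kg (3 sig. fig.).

After the first burn: m = 1160 × exp(−120/2110.0) = 1160 × 0.94471 = 1,095.86 kg.
After the second burn: m = 1,095.86 × exp(−70/2110.0) = 1,095.86 × 0.96737 = 1,060.1 kg.
Second-burn propellant = 1,095.86 − 1,060.1 = 35.76 kg.

propellant for the second burn ≈ 35.8 kg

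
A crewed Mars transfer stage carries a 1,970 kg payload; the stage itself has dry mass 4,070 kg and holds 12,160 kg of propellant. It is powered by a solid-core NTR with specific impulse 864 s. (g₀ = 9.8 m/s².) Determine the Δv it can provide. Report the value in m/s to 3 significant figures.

Δv ≈ 9340 m/s

v_e = Isp · g₀ = 864 × 9.8 = 8467.2 m/s.
m₀ = payload + dry + propellant = 1,970 + 4,070 + 12,160 = 18,200 kg.
m_f = payload + dry = 1,970 + 4,070 = 6,040 kg.
Δv = v_e · ln(m₀/m_f) = 8467.2 × ln(3.013) = 8467.2 × 1.1030 ≈ 9339.5 m/s.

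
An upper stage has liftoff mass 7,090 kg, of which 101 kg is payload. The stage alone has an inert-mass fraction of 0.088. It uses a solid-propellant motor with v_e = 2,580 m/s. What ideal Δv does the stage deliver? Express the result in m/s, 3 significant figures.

Stage wet mass = m₀ − payload = 7,090 − 101 = 6,989 kg.
Stage dry mass = ε × stage wet mass = 0.088 × 6,989 = 615.032 kg.
Burnout mass m_f = stage dry + payload = 615.032 + 101 = 716.032 kg.
Rocket equation: Δv = v_e · ln(7,090/716.032) = 2580.0 × ln(9.902) = 2580.0 × 2.2927 ≈ 5915 m/s.

Δv ≈ 5920 m/s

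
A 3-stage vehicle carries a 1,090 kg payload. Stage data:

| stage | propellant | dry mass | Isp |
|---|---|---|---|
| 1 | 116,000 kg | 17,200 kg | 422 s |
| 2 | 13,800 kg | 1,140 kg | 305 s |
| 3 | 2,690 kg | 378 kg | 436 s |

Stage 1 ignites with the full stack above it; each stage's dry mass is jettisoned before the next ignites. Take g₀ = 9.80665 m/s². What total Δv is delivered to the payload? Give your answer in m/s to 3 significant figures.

Δv ≈ 14200 m/s

Ignition mass of stage 1 = 116,000+17,200 + 13,800+1,140 + 2,690+378 + 1,090 = 152,298 kg.
Stage 1: m₀ = 152,298 kg, m_f = 152,298 − 116,000 = 36,298 kg; Δv = 422×9.80665×ln(4.196) = 4138.4×1.4341 ≈ 5935 m/s.
Stage 2: m₀ = 19,098 kg, m_f = 19,098 − 13,800 = 5,298 kg; Δv = 305×9.80665×ln(3.605) = 2991.0×1.2823 ≈ 3835 m/s.
Stage 3: m₀ = 4,158 kg, m_f = 4,158 − 2,690 = 1,468 kg; Δv = 436×9.80665×ln(2.832) = 4275.7×1.0411 ≈ 4452 m/s.
Total Δv = 5935 + 3835 + 4452 = 14222 m/s.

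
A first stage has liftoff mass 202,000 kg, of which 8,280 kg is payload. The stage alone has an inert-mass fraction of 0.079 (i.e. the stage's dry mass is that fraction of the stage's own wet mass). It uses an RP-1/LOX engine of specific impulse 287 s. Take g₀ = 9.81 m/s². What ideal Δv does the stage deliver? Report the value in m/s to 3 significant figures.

Stage wet mass = m₀ − payload = 202,000 − 8,280 = 193,720 kg.
Stage dry mass = ε × stage wet mass = 0.079 × 193,720 = 15,303.9 kg.
Burnout mass m_f = stage dry + payload = 15,303.9 + 8,280 = 23,583.9 kg.
v_e = Isp · g₀ = 287 × 9.81 = 2815.5 m/s.
From the ideal rocket equation, Δv = v_e · ln(202,000/23,583.9) = 2815.5 × ln(8.565) = 2815.5 × 2.1477 ≈ 6047 m/s.

Δv ≈ 6050 m/s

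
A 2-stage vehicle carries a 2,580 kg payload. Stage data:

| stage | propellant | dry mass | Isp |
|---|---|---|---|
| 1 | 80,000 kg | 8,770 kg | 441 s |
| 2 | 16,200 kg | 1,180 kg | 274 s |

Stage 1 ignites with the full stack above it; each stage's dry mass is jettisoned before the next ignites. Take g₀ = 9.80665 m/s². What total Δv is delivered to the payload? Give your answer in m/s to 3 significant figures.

Ignition mass of stage 1 = 80,000+8,770 + 16,200+1,180 + 2,580 = 108,730 kg.
Stage 1: m₀ = 108,730 kg, m_f = 108,730 − 80,000 = 28,730 kg; Δv = 441×9.80665×ln(3.785) = 4324.7×1.3309 ≈ 5756 m/s.
Stage 2: m₀ = 19,960 kg, m_f = 19,960 − 16,200 = 3,760 kg; Δv = 274×9.80665×ln(5.309) = 2687.0×1.6693 ≈ 4485 m/s.
Total Δv = 5756 + 4485 = 10241 m/s.

Δv ≈ 10200 m/s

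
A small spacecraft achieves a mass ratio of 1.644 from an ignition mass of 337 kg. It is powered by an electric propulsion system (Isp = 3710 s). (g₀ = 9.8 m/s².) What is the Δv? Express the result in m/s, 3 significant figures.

v_e = Isp · g₀ = 3710 × 9.8 = 36358.0 m/s.
From the ideal rocket equation, Δv = v_e · ln(1.644) = 36358.0 × 0.4971 ≈ 18074.7 m/s.

Δv ≈ 18100 m/s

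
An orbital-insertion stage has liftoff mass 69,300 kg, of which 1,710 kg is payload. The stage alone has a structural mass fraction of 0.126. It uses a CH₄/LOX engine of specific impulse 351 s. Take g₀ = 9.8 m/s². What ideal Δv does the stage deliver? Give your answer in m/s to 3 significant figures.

Δv ≈ 6580 m/s

Stage wet mass = m₀ − payload = 69,300 − 1,710 = 67,590 kg.
Stage dry mass = ε × stage wet mass = 0.126 × 67,590 = 8,516.34 kg.
Burnout mass m_f = stage dry + payload = 8,516.34 + 1,710 = 10,226.34 kg.
v_e = Isp · g₀ = 351 × 9.8 = 3439.8 m/s.
Δv = v_e · ln(69,300/10,226.34) = 3439.8 × ln(6.777) = 3439.8 × 1.9135 ≈ 6582 m/s.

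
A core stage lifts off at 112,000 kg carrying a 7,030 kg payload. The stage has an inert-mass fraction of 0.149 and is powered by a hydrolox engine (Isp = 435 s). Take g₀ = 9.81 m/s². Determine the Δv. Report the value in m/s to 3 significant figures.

Stage wet mass = m₀ − payload = 112,000 − 7,030 = 104,970 kg.
Stage dry mass = ε × stage wet mass = 0.149 × 104,970 = 15,640.5 kg.
Burnout mass m_f = stage dry + payload = 15,640.5 + 7,030 = 22,670.5 kg.
v_e = Isp · g₀ = 435 × 9.81 = 4267.4 m/s.
Rocket equation: Δv = v_e · ln(112,000/22,670.5) = 4267.4 × ln(4.94) = 4267.4 × 1.5974 ≈ 6817 m/s.

Δv ≈ 6820 m/s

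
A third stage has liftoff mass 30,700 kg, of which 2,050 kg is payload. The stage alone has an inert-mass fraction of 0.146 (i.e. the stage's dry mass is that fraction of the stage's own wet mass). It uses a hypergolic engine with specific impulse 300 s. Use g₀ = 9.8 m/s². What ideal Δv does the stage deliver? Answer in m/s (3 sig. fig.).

Δv ≈ 4690 m/s

Stage wet mass = m₀ − payload = 30,700 − 2,050 = 28,650 kg.
Stage dry mass = ε × stage wet mass = 0.146 × 28,650 = 4,182.9 kg.
Burnout mass m_f = stage dry + payload = 4,182.9 + 2,050 = 6,232.9 kg.
v_e = Isp · g₀ = 300 × 9.8 = 2940.0 m/s.
Δv = v_e · ln(30,700/6,232.9) = 2940.0 × ln(4.925) = 2940.0 × 1.5944 ≈ 4688 m/s.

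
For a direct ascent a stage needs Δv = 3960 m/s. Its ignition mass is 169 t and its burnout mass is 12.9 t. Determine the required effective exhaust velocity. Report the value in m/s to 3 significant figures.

ln(m₀/m_f) = ln(169000/12900) = ln(13.1) = 2.5727.
v_e = Δv / ln(m₀/m_f) = 3960 / 2.5727 = 1539.3 m/s.

v_e ≈ 1540 m/s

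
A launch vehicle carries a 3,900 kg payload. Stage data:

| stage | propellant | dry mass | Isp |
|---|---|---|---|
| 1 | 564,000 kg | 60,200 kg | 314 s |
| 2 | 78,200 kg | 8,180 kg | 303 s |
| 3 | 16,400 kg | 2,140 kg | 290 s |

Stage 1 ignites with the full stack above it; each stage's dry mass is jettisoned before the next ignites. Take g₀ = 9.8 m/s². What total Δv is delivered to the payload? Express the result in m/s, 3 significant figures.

Δv ≈ 12000 m/s

Ignition mass of stage 1 = 564,000+60,200 + 78,200+8,180 + 16,400+2,140 + 3,900 = 733,020 kg.
Stage 1: m₀ = 733,020 kg, m_f = 733,020 − 564,000 = 169,020 kg; Δv = 314×9.8×ln(4.337) = 3077.2×1.4672 ≈ 4515 m/s.
Stage 2: m₀ = 108,820 kg, m_f = 108,820 − 78,200 = 30,620 kg; Δv = 303×9.8×ln(3.554) = 2969.4×1.2680 ≈ 3765 m/s.
Stage 3: m₀ = 22,440 kg, m_f = 22,440 − 16,400 = 6,040 kg; Δv = 290×9.8×ln(3.715) = 2842.0×1.3124 ≈ 3730 m/s.
Total Δv = 4515 + 3765 + 3730 = 12010 m/s.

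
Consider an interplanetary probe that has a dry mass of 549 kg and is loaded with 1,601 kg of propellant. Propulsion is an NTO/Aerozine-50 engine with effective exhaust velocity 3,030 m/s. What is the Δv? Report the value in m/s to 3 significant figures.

Δv ≈ 4140 m/s

m₀ = m_dry + m_prop = 549 + 1,601 = 2,150 kg.
Using Δv = v_e ln(m₀/m_f): Δv = v_e · ln(m₀/m_f) = 3030.0 × ln(3.916) = 3030.0 × 1.3651 ≈ 4136.3 m/s.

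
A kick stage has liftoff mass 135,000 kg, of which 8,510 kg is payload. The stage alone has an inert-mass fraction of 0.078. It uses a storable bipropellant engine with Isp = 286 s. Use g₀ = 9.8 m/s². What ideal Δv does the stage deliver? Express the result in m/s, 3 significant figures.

Stage wet mass = m₀ − payload = 135,000 − 8,510 = 126,490 kg.
Stage dry mass = ε × stage wet mass = 0.078 × 126,490 = 9,866.22 kg.
Burnout mass m_f = stage dry + payload = 9,866.22 + 8,510 = 18,376.22 kg.
v_e = Isp · g₀ = 286 × 9.8 = 2802.8 m/s.
From the ideal rocket equation, Δv = v_e · ln(135,000/18,376.22) = 2802.8 × ln(7.346) = 2802.8 × 1.9942 ≈ 5589 m/s.

Δv ≈ 5590 m/s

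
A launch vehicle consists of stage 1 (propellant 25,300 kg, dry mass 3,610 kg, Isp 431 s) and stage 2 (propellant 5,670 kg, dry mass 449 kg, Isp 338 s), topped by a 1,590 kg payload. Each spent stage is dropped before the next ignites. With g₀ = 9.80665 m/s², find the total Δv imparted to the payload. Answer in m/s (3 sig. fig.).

Ignition mass of stage 1 = 25,300+3,610 + 5,670+449 + 1,590 = 36,619 kg.
Stage 1: m₀ = 36,619 kg, m_f = 36,619 − 25,300 = 11,319 kg; Δv = 431×9.80665×ln(3.235) = 4226.7×1.1741 ≈ 4962 m/s.
Stage 2: m₀ = 7,709 kg, m_f = 7,709 − 5,670 = 2,039 kg; Δv = 338×9.80665×ln(3.781) = 3314.6×1.3299 ≈ 4408 m/s.
Total Δv = 4962 + 4408 = 9370 m/s.

Δv ≈ 9370 m/s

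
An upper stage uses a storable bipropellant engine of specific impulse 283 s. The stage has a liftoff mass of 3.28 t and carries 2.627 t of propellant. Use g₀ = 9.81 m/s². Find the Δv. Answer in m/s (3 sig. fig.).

Δv ≈ 4480 m/s

v_e = Isp · g₀ = 283 × 9.81 = 2776.2 m/s.
m_f = m₀ − m_prop = 3.28 − 2.627 = 0.653 t.
From the ideal rocket equation, Δv = v_e · ln(m₀/m_f) = 2776.2 × ln(5.023) = 2776.2 × 1.6140 ≈ 4480.9 m/s.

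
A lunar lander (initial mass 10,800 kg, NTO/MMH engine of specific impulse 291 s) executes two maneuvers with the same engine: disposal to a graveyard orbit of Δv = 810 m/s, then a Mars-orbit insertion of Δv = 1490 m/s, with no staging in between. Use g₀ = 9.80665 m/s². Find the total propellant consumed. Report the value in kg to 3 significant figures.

v_e = Isp · g₀ = 291 × 9.80665 = 2853.7 m/s.
After the first burn: m = 10800 × exp(−810/2853.7) = 10800 × 0.75289 = 8,131.21 kg.
After the second burn: m = 8,131.21 × exp(−1490/2853.7) = 8,131.21 × 0.59326 = 4,823.92 kg.
Total propellant = m₀ − m_final = 10800 − 4,823.92 = 5,976.08 kg.

total propellant consumed ≈ 5980 kg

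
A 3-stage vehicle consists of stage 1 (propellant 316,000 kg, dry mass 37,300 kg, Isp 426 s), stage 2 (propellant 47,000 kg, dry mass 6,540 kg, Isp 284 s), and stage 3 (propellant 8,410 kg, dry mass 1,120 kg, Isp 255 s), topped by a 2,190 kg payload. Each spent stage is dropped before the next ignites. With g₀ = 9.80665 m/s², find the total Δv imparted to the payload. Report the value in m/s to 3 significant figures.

Ignition mass of stage 1 = 316,000+37,300 + 47,000+6,540 + 8,410+1,120 + 2,190 = 418,560 kg.
Stage 1: m₀ = 418,560 kg, m_f = 418,560 − 316,000 = 102,560 kg; Δv = 426×9.80665×ln(4.081) = 4177.6×1.4064 ≈ 5875 m/s.
Stage 2: m₀ = 65,260 kg, m_f = 65,260 − 47,000 = 18,260 kg; Δv = 284×9.80665×ln(3.574) = 2785.1×1.2737 ≈ 3547 m/s.
Stage 3: m₀ = 11,720 kg, m_f = 11,720 − 8,410 = 3,310 kg; Δv = 255×9.80665×ln(3.541) = 2500.7×1.2643 ≈ 3162 m/s.
Total Δv = 5875 + 3547 + 3162 = 12584 m/s.

Δv ≈ 12600 m/s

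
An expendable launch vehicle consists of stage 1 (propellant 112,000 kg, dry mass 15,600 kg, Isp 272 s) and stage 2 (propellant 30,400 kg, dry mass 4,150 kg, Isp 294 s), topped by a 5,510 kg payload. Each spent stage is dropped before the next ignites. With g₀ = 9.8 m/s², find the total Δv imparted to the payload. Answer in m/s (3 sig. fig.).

Ignition mass of stage 1 = 112,000+15,600 + 30,400+4,150 + 5,510 = 167,660 kg.
Stage 1: m₀ = 167,660 kg, m_f = 167,660 − 112,000 = 55,660 kg; Δv = 272×9.8×ln(3.012) = 2665.6×1.1027 ≈ 2939 m/s.
Stage 2: m₀ = 40,060 kg, m_f = 40,060 − 30,400 = 9,660 kg; Δv = 294×9.8×ln(4.147) = 2881.2×1.4224 ≈ 4098 m/s.
Total Δv = 2939 + 4098 = 7037 m/s.

Δv ≈ 7040 m/s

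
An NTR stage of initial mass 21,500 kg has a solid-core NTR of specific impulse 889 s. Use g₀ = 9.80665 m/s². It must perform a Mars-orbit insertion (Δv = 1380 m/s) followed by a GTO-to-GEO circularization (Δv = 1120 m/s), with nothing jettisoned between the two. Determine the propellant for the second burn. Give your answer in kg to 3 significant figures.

propellant for the second burn ≈ 2210 kg

v_e = Isp · g₀ = 889 × 9.80665 = 8718.1 m/s.
After the first burn: m = 21500 × exp(−1380/8718.1) = 21500 × 0.85360 = 18,352.4 kg.
After the second burn: m = 18,352.4 × exp(−1120/8718.1) = 18,352.4 × 0.87944 = 16,139.8 kg.
Second-burn propellant = 18,352.4 − 16,139.8 = 2,212.6 kg.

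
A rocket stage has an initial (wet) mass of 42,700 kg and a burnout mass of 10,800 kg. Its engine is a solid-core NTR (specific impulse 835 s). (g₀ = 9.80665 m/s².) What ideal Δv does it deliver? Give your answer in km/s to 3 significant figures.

v_e = Isp · g₀ = 835 × 9.80665 = 8188.6 m/s.
Δv = v_e · ln(m₀/m_f) = 8188.6 × ln(3.954) = 8188.6 × 1.3747 ≈ 11256.4 m/s.

Δv ≈ 11.3 km/s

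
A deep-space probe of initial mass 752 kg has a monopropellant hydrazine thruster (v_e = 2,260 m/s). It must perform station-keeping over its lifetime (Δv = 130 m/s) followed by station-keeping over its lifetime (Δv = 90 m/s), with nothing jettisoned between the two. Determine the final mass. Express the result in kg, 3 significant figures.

final mass ≈ 682 kg

After the first burn: m = 752 × exp(−130/2260.0) = 752 × 0.94410 = 709.963 kg.
After the second burn: m = 709.963 × exp(−90/2260.0) = 709.963 × 0.96096 = 682.246 kg.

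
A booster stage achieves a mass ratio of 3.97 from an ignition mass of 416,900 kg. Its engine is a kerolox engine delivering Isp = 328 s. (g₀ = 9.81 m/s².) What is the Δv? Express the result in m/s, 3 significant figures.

Δv ≈ 4440 m/s

v_e = Isp · g₀ = 328 × 9.81 = 3217.7 m/s.
By the Tsiolkovsky rocket equation, Δv = v_e · ln(3.97) = 3217.7 × 1.3788 ≈ 4436.4 m/s.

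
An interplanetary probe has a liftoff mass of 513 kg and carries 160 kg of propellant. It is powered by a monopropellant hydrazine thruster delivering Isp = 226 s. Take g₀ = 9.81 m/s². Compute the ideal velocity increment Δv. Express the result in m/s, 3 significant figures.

v_e = Isp · g₀ = 226 × 9.81 = 2217.1 m/s.
m_f = m₀ − m_prop = 513 − 160 = 353 kg.
Δv = v_e · ln(m₀/m_f) = 2217.1 × ln(1.453) = 2217.1 × 0.3738 ≈ 828.8 m/s.

Δv ≈ 829 m/s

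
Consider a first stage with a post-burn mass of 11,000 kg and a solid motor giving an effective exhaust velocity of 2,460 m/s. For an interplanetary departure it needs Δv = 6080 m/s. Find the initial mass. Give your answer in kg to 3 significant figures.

initial mass ≈ 130000 kg

Rocket equation: m₀/m_f = exp(Δv / v_e) = exp(6080 / 2460.0) = exp(2.4715) = 11.8407.
m₀ = m_f × 11.8407 = 11,000 × 11.8407 = 130,248 kg.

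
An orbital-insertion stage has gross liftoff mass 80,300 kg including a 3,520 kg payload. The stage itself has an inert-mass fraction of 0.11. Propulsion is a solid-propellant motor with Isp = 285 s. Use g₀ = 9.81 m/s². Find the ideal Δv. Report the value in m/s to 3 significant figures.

Stage wet mass = m₀ − payload = 80,300 − 3,520 = 76,780 kg.
Stage dry mass = ε × stage wet mass = 0.11 × 76,780 = 8,445.8 kg.
Burnout mass m_f = stage dry + payload = 8,445.8 + 3,520 = 11,965.8 kg.
v_e = Isp · g₀ = 285 × 9.81 = 2795.9 m/s.
From the ideal rocket equation, Δv = v_e · ln(80,300/11,965.8) = 2795.9 × ln(6.711) = 2795.9 × 1.9037 ≈ 5323 m/s.

Δv ≈ 5320 m/s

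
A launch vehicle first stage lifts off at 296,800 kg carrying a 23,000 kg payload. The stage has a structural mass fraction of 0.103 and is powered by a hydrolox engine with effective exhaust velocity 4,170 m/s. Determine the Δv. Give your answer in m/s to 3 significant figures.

Stage wet mass = m₀ − payload = 296,800 − 23,000 = 273,800 kg.
Stage dry mass = ε × stage wet mass = 0.103 × 273,800 = 28,201.4 kg.
Burnout mass m_f = stage dry + payload = 28,201.4 + 23,000 = 51,201.4 kg.
Δv = v_e · ln(296,800/51,201.4) = 4170.0 × ln(5.797) = 4170.0 × 1.7573 ≈ 7328 m/s.

Δv ≈ 7330 m/s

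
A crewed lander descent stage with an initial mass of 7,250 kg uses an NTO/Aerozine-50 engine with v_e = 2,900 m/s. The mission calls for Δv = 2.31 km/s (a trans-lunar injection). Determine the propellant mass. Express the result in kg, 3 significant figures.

propellant mass ≈ 3980 kg

From the ideal rocket equation, m₀/m_f = exp(Δv / v_e) = exp(2310 / 2900.0) = exp(0.7966) = 2.2179.
m_f = 7,250 / 2.2179 = 3,268.86 kg, so propellant = m₀ − m_f = 7,250 − 3,268.86 = 3,981.14 kg.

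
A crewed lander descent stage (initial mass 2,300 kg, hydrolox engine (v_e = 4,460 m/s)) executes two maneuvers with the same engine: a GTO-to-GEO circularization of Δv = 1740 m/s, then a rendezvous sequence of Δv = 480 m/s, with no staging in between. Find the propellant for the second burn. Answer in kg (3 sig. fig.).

After the first burn: m = 2300 × exp(−1740/4460.0) = 2300 × 0.67697 = 1,557.03 kg.
After the second burn: m = 1,557.03 × exp(−480/4460.0) = 1,557.03 × 0.89797 = 1,398.17 kg.
Second-burn propellant = 1,557.03 − 1,398.17 = 158.86 kg.

propellant for the second burn ≈ 159 kg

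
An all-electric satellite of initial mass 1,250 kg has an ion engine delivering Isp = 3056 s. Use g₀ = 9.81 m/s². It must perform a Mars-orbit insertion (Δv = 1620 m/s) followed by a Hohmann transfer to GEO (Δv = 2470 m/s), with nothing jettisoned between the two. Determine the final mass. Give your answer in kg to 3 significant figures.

final mass ≈ 1090 kg

v_e = Isp · g₀ = 3056 × 9.81 = 29979.4 m/s.
After the first burn: m = 1250 × exp(−1620/29979.4) = 1250 × 0.94740 = 1,184.25 kg.
After the second burn: m = 1,184.25 × exp(−2470/29979.4) = 1,184.25 × 0.92091 = 1,090.59 kg.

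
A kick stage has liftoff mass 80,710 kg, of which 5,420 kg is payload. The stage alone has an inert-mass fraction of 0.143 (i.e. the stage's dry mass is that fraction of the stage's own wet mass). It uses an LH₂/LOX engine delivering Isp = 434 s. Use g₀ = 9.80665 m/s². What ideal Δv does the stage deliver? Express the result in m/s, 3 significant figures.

Δv ≈ 6840 m/s

Stage wet mass = m₀ − payload = 80,710 − 5,420 = 75,290 kg.
Stage dry mass = ε × stage wet mass = 0.143 × 75,290 = 10,766.5 kg.
Burnout mass m_f = stage dry + payload = 10,766.5 + 5,420 = 16,186.5 kg.
v_e = Isp · g₀ = 434 × 9.80665 = 4256.1 m/s.
From the ideal rocket equation, Δv = v_e · ln(80,710/16,186.5) = 4256.1 × ln(4.986) = 4256.1 × 1.6067 ≈ 6838 m/s.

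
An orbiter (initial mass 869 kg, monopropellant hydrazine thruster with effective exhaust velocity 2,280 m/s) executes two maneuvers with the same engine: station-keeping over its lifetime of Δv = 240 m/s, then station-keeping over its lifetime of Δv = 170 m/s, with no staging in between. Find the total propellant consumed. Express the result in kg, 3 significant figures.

After the first burn: m = 869 × exp(−240/2280.0) = 869 × 0.90009 = 782.178 kg.
After the second burn: m = 782.178 × exp(−170/2280.0) = 782.178 × 0.92815 = 725.979 kg.
Total propellant = m₀ − m_final = 869 − 725.979 = 143.021 kg.

total propellant consumed ≈ 143 kg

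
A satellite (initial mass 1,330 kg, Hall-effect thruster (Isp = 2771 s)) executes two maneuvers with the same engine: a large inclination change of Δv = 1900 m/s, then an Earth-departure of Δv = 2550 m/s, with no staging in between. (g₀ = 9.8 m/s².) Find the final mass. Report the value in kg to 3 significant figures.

final mass ≈ 1130 kg

v_e = Isp · g₀ = 2771 × 9.8 = 27155.8 m/s.
After the first burn: m = 1330 × exp(−1900/27155.8) = 1330 × 0.93242 = 1,240.12 kg.
After the second burn: m = 1,240.12 × exp(−2550/27155.8) = 1,240.12 × 0.91037 = 1,128.97 kg.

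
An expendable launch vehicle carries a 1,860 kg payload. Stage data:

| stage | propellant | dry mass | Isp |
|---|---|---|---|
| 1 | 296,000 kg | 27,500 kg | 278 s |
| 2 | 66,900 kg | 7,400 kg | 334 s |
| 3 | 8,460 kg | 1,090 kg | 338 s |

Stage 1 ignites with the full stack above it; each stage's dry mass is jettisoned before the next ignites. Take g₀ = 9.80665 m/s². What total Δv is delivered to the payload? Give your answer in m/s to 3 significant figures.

Ignition mass of stage 1 = 296,000+27,500 + 66,900+7,400 + 8,460+1,090 + 1,860 = 409,210 kg.
Stage 1: m₀ = 409,210 kg, m_f = 409,210 − 296,000 = 113,210 kg; Δv = 278×9.80665×ln(3.615) = 2726.2×1.2850 ≈ 3503 m/s.
Stage 2: m₀ = 85,710 kg, m_f = 85,710 − 66,900 = 18,810 kg; Δv = 334×9.80665×ln(4.557) = 3275.4×1.5166 ≈ 4967 m/s.
Stage 3: m₀ = 11,410 kg, m_f = 11,410 − 8,460 = 2,950 kg; Δv = 338×9.80665×ln(3.868) = 3314.6×1.3527 ≈ 4484 m/s.
Total Δv = 3503 + 4967 + 4484 = 12954 m/s.

Δv ≈ 13000 m/s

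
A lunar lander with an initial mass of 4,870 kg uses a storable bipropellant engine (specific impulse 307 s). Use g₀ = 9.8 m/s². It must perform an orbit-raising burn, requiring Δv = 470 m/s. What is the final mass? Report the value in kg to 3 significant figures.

final mass ≈ 4170 kg

v_e = Isp · g₀ = 307 × 9.8 = 3008.6 m/s.
m₀/m_f = exp(Δv / v_e) = exp(470 / 3008.6) = exp(0.1562) = 1.1691.
m_f = m₀ / 1.1691 = 4,870 / 1.1691 = 4,165.6 kg.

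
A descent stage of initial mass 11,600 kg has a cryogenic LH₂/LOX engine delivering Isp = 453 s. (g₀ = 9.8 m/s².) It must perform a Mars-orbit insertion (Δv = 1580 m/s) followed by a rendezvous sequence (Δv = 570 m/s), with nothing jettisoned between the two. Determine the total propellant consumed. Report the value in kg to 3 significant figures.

v_e = Isp · g₀ = 453 × 9.8 = 4439.4 m/s.
After the first burn: m = 11600 × exp(−1580/4439.4) = 11600 × 0.70054 = 8,126.26 kg.
After the second burn: m = 8,126.26 × exp(−570/4439.4) = 8,126.26 × 0.87951 = 7,147.13 kg.
Total propellant = m₀ − m_final = 11600 − 7,147.13 = 4,452.87 kg.

total propellant consumed ≈ 4450 kg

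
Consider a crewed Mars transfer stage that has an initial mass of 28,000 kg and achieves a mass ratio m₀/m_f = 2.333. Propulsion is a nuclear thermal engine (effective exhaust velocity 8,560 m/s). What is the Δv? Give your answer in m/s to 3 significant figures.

Δv = v_e · ln(2.333) = 8560.0 × 0.8472 ≈ 7251.6 m/s.

Δv ≈ 7250 m/s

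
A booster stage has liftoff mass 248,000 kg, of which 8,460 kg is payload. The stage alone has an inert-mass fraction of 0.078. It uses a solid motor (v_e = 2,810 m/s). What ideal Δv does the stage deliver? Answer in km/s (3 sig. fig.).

Δv ≈ 6.22 km/s

Stage wet mass = m₀ − payload = 248,000 − 8,460 = 239,540 kg.
Stage dry mass = ε × stage wet mass = 0.078 × 239,540 = 18,684.1 kg.
Burnout mass m_f = stage dry + payload = 18,684.1 + 8,460 = 27,144.1 kg.
Using Δv = v_e ln(m₀/m_f): Δv = v_e · ln(248,000/27,144.1) = 2810.0 × ln(9.136) = 2810.0 × 2.2123 ≈ 6216 m/s.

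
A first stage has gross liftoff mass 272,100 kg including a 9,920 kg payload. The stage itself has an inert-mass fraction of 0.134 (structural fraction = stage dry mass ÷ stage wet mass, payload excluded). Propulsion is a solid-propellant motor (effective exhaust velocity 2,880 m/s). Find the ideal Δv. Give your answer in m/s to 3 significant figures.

Stage wet mass = m₀ − payload = 272,100 − 9,920 = 262,180 kg.
Stage dry mass = ε × stage wet mass = 0.134 × 262,180 = 35,132.1 kg.
Burnout mass m_f = stage dry + payload = 35,132.1 + 9,920 = 45,052.1 kg.
From the ideal rocket equation, Δv = v_e · ln(272,100/45,052.1) = 2880.0 × ln(6.04) = 2880.0 × 1.7984 ≈ 5179 m/s.

Δv ≈ 5180 m/s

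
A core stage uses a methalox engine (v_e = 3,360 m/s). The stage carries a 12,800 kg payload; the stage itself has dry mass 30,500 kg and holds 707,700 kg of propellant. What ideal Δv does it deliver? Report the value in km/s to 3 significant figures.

m₀ = payload + dry + propellant = 12,800 + 30,500 + 707,700 = 751,000 kg.
m_f = payload + dry = 12,800 + 30,500 = 43,300 kg.
Rocket equation: Δv = v_e · ln(m₀/m_f) = 3360.0 × ln(17.34) = 3360.0 × 2.8533 ≈ 9586.9 m/s.

Δv ≈ 9.59 km/s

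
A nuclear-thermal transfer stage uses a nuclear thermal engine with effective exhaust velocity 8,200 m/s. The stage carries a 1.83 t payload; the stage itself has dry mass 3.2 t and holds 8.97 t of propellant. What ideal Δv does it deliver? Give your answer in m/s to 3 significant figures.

m₀ = payload + dry + propellant = 1.83 + 3.2 + 8.97 = 14 t.
m_f = payload + dry = 1.83 + 3.2 = 5.03 t.
Δv = v_e · ln(m₀/m_f) = 8200.0 × ln(2.783) = 8200.0 × 1.0236 ≈ 8393.8 m/s.

Δv ≈ 8390 m/s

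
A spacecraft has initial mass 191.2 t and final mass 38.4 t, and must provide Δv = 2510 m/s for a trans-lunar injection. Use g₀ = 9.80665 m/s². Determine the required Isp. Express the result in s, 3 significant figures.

Isp ≈ 159 s

ln(m₀/m_f) = ln(191200/38400) = ln(4.979) = 1.6053.
Rocket equation: v_e = Δv / ln(m₀/m_f) = 2510 / 1.6053 = 1563.6 m/s.
Isp = v_e / g₀ = 1563.6 / 9.80665 = 159.4 s.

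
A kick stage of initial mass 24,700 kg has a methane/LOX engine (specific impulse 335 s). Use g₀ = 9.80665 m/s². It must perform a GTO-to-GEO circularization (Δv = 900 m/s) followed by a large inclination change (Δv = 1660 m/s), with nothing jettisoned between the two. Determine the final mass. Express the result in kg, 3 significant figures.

v_e = Isp · g₀ = 335 × 9.80665 = 3285.2 m/s.
After the first burn: m = 24700 × exp(−900/3285.2) = 24700 × 0.76037 = 18,781.1 kg.
After the second burn: m = 18,781.1 × exp(−1660/3285.2) = 18,781.1 × 0.60333 = 11,331.2 kg.

final mass ≈ 11300 kg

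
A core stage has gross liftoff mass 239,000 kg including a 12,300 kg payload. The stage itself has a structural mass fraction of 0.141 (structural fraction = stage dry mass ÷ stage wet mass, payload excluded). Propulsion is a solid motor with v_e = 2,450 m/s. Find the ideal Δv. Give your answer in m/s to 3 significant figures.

Δv ≈ 4130 m/s

Stage wet mass = m₀ − payload = 239,000 − 12,300 = 226,700 kg.
Stage dry mass = ε × stage wet mass = 0.141 × 226,700 = 31,964.7 kg.
Burnout mass m_f = stage dry + payload = 31,964.7 + 12,300 = 44,264.7 kg.
Rocket equation: Δv = v_e · ln(239,000/44,264.7) = 2450.0 × ln(5.399) = 2450.0 × 1.6863 ≈ 4131 m/s.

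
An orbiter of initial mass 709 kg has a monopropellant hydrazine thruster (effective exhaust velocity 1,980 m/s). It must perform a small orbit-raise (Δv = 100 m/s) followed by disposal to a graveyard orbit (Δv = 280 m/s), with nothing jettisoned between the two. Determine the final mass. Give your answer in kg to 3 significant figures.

After the first burn: m = 709 × exp(−100/1980.0) = 709 × 0.95075 = 674.082 kg.
After the second burn: m = 674.082 × exp(−280/1980.0) = 674.082 × 0.86813 = 585.191 kg.

final mass ≈ 585 kg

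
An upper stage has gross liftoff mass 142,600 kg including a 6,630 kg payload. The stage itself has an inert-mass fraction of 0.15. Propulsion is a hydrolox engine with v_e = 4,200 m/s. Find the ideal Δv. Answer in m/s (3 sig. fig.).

Δv ≈ 6990 m/s

Stage wet mass = m₀ − payload = 142,600 − 6,630 = 135,970 kg.
Stage dry mass = ε × stage wet mass = 0.15 × 135,970 = 20,395.5 kg.
Burnout mass m_f = stage dry + payload = 20,395.5 + 6,630 = 27,025.5 kg.
By the Tsiolkovsky rocket equation, Δv = v_e · ln(142,600/27,025.5) = 4200.0 × ln(5.276) = 4200.0 × 1.6633 ≈ 6986 m/s.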